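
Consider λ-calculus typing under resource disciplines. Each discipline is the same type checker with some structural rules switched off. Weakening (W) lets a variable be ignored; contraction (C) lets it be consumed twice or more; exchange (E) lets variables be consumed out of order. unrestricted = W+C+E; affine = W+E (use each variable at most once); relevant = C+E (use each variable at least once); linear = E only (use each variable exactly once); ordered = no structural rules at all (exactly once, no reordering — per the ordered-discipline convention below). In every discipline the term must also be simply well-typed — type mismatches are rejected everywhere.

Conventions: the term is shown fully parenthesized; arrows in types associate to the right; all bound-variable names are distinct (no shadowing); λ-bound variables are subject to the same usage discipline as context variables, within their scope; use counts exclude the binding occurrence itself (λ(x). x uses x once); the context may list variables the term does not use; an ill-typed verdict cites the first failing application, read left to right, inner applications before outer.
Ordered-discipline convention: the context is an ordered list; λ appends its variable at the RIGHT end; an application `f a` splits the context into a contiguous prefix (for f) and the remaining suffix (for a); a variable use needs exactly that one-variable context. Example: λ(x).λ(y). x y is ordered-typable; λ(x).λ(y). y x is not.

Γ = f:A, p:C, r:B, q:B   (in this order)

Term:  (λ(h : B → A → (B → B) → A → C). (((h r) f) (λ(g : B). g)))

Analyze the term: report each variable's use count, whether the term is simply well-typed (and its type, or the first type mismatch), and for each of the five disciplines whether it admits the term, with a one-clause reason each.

use counts: f: 1×, p: 0×, r: 1×, q: 0×, h (λ-bound): 1×, g (λ-bound): 1×
order of uses: h, r, f, g
typing: well-typed — term : (B → A → (B → B) → A → C) → A → C
ordered ✗ (needs weakening: p, q unused)
linear ✗ (needs weakening: p, q unused)
affine ✓ (none of f, p, r, q, h, g used more than once)
relevant ✗ (needs weakening: p, q unused)
unrestricted ✓ (type-checks ((B → A → (B → B) → A → C) → A → C) and nothing is barred)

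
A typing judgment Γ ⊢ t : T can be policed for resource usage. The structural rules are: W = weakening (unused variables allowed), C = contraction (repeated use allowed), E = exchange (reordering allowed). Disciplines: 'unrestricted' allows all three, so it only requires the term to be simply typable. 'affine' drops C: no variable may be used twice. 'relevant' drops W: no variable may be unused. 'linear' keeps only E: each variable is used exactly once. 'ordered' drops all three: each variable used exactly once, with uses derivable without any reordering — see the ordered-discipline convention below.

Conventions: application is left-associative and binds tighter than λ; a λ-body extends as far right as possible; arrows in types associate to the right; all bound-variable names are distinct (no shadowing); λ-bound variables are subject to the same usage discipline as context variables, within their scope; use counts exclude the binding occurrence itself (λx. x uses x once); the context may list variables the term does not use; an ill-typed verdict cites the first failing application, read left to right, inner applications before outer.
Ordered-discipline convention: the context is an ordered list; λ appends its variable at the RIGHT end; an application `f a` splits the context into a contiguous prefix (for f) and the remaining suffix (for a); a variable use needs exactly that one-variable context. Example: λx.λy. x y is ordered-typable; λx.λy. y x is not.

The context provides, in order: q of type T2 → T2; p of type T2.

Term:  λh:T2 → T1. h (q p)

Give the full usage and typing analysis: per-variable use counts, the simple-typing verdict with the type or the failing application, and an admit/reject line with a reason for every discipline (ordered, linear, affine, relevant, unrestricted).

use counts: q=1, p=1, h (λ-bound)=1
order of uses: h, q, p
typing: ✓ — (T2 → T1) → T1
ordered: ✗, needs exchange: uses follow h, q, p
linear: ✓, q, p, h: one use apiece
affine: ✓, at most one use each (q, p, h)
relevant: ✓, every one of q, p, h appears
unrestricted: ✓, typability at (T2 → T1) → T1 is all that's needed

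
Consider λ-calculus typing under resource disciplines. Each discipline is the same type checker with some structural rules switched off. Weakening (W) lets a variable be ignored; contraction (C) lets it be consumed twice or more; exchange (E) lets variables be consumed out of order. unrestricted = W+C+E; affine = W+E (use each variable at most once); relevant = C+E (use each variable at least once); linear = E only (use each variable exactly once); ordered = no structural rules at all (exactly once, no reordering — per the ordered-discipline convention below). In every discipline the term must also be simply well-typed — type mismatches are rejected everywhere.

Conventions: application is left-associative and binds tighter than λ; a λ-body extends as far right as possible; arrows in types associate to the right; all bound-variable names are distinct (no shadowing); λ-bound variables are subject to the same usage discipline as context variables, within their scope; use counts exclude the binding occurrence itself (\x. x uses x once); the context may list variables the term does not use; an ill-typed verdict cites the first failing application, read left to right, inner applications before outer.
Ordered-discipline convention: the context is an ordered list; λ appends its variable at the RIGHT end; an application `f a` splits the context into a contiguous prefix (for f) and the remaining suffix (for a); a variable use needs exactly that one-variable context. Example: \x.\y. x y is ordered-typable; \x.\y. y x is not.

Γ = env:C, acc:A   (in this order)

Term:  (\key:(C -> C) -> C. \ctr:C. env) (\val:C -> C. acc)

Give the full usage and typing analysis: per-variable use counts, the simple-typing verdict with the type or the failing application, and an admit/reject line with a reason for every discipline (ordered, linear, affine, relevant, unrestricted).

variable uses: env: 1×; acc: 1×; key [bound]: 0×; ctr [bound]: 0×; val [bound]: 0×
left-to-right use order: env, acc
typing: ill-typed: argument of type (C -> C) -> A where (C -> C) -> C is required
ordered: ✗, the type mismatch rejects it
linear: ✗, not simply typable
affine: ✗, fails simple typing
relevant: ✗, a type mismatch blocks all five
unrestricted: ✗, the type mismatch rejects it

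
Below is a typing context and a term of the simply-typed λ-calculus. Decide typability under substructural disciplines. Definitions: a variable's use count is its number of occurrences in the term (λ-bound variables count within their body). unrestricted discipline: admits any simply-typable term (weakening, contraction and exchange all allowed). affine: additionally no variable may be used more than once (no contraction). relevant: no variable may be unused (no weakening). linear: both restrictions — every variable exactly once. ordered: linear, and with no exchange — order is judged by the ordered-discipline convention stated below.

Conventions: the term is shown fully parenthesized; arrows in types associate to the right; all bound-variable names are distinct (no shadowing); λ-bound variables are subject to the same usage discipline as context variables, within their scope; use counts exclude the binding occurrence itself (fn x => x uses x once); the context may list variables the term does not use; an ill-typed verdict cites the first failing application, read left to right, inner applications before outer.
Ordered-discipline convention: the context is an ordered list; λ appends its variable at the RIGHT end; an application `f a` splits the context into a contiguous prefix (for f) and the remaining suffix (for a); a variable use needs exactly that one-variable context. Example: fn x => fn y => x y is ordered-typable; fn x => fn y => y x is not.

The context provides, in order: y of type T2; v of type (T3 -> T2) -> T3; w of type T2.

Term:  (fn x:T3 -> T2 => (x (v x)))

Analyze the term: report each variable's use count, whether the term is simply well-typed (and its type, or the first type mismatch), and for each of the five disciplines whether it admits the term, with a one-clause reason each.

variable uses: y: 0; v: 1; w: 0; x (bound): 2
use order (left to right): x, v, x
typing: ✓ — (T3 -> T2) -> T2
ordered ✗ (needs contraction — x ×2; needs weakening: y, w unused)
linear ✗ (needs contraction — x ×2; needs weakening: y, w unused)
affine ✗ (needs contraction — x ×2)
relevant ✗ (needs weakening: y, w unused)
unrestricted ✓ (well-typed at (T3 -> T2) -> T2; no restrictions here)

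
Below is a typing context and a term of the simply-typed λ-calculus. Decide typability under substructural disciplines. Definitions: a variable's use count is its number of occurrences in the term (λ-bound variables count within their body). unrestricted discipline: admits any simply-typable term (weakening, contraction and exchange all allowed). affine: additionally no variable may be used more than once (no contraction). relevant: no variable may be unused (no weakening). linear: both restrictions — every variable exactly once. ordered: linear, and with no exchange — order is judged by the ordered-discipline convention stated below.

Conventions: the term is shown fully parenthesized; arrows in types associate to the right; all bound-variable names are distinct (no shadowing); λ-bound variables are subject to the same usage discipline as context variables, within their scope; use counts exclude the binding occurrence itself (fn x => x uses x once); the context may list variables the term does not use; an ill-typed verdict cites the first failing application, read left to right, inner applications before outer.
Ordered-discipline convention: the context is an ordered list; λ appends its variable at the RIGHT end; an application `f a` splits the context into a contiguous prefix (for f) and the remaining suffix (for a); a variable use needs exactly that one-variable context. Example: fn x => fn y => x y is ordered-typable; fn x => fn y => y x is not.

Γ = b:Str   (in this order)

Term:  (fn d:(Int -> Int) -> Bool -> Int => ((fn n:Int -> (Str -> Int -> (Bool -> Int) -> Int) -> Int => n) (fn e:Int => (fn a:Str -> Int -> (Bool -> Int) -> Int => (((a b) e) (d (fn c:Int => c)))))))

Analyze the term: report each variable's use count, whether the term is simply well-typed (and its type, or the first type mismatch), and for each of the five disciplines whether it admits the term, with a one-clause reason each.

usage: b ×1, d (bound) ×1, n (bound) ×1, e (bound) ×1, a (bound) ×1, c (bound) ×1
uses in reading order: n, a, b, e, d, c
typing: well-typed — term : ((Int -> Int) -> Bool -> Int) -> Int -> (Str -> Int -> (Bool -> Int) -> Int) -> Int
ordered: ✗ — no ordered split (uses run n, a, b, e, d, c)
linear: ✓ — exactly-once usage across b, d, n, e, a, c
affine: ✓ — at most one use each (b, d, n, e, a, c)
relevant: ✓ — every one of b, d, n, e, a, c appears
unrestricted: ✓ — simply typable at ((Int -> Int) -> Bool -> Int) -> Int -> (Str -> Int -> (Bool -> Int) -> Int) -> Int; W, C, E all held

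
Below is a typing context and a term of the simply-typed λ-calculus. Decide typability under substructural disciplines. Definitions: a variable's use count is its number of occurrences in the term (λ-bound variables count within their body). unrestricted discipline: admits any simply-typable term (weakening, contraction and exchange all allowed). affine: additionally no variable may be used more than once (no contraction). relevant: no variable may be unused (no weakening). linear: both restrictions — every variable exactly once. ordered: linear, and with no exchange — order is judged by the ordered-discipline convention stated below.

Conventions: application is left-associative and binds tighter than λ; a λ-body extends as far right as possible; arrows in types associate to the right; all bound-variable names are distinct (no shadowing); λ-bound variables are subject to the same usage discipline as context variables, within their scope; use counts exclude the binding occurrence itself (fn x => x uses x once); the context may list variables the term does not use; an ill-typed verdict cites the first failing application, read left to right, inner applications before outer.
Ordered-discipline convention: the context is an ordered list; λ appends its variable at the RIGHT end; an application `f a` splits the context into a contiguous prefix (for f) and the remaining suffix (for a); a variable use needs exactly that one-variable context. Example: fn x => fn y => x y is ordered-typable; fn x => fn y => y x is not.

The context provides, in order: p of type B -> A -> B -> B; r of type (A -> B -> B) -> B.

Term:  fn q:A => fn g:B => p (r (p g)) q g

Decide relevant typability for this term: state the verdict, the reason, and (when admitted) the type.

yes — at least one use each (p, r, q, g); term : A -> B -> B
usage: p=2; r=1; q (bound)=1; g (bound)=2
use order (left to right): p, r, p, g, q, g
typing: ✓ — A -> B -> B
across the five disciplines: ordered ✗, linear ✗, affine ✗, relevant ✓, unrestricted ✓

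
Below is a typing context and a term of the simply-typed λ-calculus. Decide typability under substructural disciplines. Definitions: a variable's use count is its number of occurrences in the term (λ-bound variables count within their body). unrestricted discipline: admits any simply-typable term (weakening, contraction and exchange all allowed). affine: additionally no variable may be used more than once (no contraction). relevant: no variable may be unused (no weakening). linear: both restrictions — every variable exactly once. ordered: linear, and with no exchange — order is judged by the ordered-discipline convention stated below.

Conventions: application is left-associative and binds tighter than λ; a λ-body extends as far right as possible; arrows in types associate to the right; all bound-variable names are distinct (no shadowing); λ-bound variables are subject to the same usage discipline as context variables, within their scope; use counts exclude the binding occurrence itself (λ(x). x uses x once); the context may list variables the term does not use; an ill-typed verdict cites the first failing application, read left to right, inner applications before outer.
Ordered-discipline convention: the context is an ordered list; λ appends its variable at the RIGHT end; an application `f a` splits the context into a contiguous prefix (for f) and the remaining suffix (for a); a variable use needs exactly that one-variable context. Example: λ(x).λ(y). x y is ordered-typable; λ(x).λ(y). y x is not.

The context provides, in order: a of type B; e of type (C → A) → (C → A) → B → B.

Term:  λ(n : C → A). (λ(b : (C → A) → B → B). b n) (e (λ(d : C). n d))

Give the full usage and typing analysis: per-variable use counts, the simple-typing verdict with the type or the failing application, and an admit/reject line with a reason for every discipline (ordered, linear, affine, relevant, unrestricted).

counts: a: 0×, e: 1×, n (bound): 2×, b (bound): 1×, d (bound): 1×
left-to-right use order: b, n, e, n, d
typing: the term checks, with type (C → A) → B → B
ordered: ✗ — n ×2 used more than once (contraction); needs weakening: a unused
linear: ✗ — n ×2 used more than once (contraction); needs weakening: a unused
affine: ✗ — n ×2 used more than once (contraction)
relevant: ✗ — needs weakening: a unused
unrestricted: ✓ — well-typed at (C → A) → B → B; no restrictions here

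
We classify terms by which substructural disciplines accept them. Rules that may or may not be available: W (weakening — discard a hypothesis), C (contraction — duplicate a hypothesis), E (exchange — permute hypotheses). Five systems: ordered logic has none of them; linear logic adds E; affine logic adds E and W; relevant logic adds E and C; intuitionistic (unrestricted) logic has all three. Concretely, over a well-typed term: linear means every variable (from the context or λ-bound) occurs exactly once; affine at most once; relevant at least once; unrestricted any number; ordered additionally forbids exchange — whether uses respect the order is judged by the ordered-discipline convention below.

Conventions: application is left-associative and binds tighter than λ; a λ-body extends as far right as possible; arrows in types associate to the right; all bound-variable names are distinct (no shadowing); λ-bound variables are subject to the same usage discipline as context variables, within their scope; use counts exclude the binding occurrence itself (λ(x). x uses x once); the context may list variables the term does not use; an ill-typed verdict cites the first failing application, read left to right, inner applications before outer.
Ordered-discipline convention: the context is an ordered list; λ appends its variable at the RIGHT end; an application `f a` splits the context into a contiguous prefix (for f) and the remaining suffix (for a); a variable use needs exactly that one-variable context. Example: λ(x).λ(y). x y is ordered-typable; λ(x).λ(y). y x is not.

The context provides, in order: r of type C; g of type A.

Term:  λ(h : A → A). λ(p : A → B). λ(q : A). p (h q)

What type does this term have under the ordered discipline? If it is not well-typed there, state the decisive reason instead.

not well-typed under ordered — r, g never used (weakening)
usage: r: 0, g: 0, h (bound): 1, p (bound): 1, q (bound): 1
uses in reading order: p, h, q
typing: ✓ — (A → A) → (A → B) → A → B
all disciplines: ordered ✗, linear ✗, affine ✓, relevant ✗, unrestricted ✓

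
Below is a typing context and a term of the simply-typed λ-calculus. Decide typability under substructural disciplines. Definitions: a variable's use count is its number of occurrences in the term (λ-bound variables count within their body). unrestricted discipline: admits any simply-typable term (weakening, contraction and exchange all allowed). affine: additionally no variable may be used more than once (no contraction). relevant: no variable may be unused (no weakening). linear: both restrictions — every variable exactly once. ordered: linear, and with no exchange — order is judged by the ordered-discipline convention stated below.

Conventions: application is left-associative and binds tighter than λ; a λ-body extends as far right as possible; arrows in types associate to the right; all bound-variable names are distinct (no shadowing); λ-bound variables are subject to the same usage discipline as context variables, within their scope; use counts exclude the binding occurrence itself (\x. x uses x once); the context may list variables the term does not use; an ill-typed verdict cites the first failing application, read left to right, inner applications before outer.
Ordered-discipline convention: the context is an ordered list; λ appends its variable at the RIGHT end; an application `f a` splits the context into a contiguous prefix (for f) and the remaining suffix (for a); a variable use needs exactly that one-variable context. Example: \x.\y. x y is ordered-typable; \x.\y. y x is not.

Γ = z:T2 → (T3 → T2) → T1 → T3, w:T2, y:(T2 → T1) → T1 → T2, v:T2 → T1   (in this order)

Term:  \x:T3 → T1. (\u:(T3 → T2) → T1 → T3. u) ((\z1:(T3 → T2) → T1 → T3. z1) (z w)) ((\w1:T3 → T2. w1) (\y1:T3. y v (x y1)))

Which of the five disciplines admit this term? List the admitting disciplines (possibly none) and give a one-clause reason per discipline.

accepted by: ordered, linear, affine, relevant, unrestricted
use counts: z ×1, w ×1, y ×1, v ×1, x (λ-bound) ×1, u (λ-bound) ×1, z1 (λ-bound) ×1, w1 (λ-bound) ×1, y1 (λ-bound) ×1
use order (left to right): u, z1, z, w, w1, y, v, x, y1
typing: well-typed — term : (T3 → T1) → T1 → T3
ordered: ✓ — single-use (z, w, y, v, x, u, z1, w1, y1), ordered derivation ok
linear: ✓ — z, w, y, v, x, u, z1, w1, y1: one use apiece
affine: ✓ — no duplicate uses among z, w, y, v, x, u, z1, w1, y1
relevant: ✓ — z, w, y, v, x, u, z1, w1, y1: all used, weakening unneeded
unrestricted: ✓ — well-typed at (T3 → T1) → T1 → T3; no restrictions here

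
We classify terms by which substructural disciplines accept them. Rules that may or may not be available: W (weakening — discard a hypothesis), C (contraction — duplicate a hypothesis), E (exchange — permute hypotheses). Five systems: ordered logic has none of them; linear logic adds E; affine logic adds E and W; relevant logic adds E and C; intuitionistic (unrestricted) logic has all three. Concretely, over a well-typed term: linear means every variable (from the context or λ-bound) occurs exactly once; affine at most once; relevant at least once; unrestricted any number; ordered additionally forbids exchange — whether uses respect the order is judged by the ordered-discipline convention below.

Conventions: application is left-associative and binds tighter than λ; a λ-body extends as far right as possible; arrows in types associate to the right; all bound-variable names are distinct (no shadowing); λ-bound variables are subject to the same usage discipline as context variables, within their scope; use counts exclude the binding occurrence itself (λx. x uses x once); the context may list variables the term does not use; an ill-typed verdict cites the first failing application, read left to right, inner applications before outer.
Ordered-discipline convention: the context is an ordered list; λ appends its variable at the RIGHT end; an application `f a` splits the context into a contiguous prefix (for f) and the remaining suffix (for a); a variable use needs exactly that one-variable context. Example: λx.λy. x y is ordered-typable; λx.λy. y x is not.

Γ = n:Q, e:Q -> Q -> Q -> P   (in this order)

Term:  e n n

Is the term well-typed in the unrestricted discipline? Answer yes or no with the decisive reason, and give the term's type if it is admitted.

yes — type-checks (Q -> P) and nothing is barred; term : Q -> P
usage: n: 2×; e: 1×
order of uses: e, n, n
typing: the term checks, with type Q -> P
all disciplines: ordered ✗ | linear ✗ | affine ✗ | relevant ✓ | unrestricted ✓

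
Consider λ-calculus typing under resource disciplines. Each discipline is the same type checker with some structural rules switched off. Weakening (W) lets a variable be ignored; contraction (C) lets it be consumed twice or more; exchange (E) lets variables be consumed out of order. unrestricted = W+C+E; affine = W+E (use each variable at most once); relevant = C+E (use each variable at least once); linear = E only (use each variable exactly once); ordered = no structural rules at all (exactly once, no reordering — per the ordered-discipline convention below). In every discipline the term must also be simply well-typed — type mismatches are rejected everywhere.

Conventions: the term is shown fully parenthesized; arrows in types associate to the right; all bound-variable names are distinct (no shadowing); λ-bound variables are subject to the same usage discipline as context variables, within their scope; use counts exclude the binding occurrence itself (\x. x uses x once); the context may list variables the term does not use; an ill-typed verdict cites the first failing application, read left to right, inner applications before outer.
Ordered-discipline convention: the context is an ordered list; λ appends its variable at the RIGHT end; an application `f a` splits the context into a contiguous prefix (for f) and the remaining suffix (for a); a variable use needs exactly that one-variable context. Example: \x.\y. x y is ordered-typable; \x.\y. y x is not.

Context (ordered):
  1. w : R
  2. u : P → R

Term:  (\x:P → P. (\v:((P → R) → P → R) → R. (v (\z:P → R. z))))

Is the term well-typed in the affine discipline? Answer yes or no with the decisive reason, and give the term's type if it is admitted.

yes — at most one use each (w, u, x, v, z); term : (P → P) → (((P → R) → P → R) → R) → R
variable uses: w=0; u=0; x (bound)=0; v (bound)=1; z (bound)=1
use order (left to right): v, z
typing: well-typed at (P → P) → (((P → R) → P → R) → R) → R
all disciplines: ordered ✗; linear ✗; affine ✓; relevant ✗; unrestricted ✓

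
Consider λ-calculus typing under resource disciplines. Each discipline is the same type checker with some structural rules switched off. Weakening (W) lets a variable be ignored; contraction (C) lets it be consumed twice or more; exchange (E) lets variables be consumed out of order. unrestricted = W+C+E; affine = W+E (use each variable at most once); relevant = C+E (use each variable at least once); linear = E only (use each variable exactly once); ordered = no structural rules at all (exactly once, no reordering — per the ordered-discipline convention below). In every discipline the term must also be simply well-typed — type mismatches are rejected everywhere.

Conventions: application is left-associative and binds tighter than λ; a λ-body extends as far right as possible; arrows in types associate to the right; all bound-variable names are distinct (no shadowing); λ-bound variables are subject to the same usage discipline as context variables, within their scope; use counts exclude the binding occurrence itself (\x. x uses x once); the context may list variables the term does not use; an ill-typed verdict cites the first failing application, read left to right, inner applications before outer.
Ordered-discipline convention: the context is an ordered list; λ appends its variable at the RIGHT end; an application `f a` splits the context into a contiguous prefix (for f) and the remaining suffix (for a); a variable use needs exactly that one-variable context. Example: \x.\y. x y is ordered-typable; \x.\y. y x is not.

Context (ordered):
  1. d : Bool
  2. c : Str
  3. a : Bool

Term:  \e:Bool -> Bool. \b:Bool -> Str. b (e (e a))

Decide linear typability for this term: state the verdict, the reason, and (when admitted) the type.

no — repeated use of e ×2; d, c left unused
counts: d: 0, c: 0, a: 1, e (bound): 2, b (bound): 1
uses in reading order: b, e, e, a
typing: ✓ — (Bool -> Bool) -> (Bool -> Str) -> Str
summary: ordered ✗; linear ✗; affine ✗; relevant ✗; unrestricted ✓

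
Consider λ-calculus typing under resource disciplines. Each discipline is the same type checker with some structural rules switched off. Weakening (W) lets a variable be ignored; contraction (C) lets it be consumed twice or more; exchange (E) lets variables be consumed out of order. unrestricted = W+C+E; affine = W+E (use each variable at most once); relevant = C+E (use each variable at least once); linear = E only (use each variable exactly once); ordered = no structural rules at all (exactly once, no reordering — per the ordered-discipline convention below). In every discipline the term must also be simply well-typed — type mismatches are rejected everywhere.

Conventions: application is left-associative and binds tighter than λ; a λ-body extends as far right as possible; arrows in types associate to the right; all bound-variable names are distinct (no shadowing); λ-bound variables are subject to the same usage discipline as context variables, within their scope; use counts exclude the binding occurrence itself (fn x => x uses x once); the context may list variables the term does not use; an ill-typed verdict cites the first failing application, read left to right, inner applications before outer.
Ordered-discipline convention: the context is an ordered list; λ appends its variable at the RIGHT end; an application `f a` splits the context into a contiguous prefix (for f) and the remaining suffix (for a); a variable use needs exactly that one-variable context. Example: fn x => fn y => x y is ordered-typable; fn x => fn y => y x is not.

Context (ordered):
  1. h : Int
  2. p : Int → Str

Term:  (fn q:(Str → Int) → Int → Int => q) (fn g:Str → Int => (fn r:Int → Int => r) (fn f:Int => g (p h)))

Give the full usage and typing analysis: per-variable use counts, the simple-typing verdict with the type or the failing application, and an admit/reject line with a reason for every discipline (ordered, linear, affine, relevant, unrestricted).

use counts: h: 1; p: 1; q (λ-bound): 1; g (λ-bound): 1; r (λ-bound): 1; f (λ-bound): 0
use order (left to right): q, r, g, p, h
typing: ✓ — (Str → Int) → Int → Int
ordered ✗ (needs weakening: f unused)
linear ✗ (needs weakening: f unused)
affine ✓ (h, p, q, g, r, f: no repeats, contraction unneeded)
relevant ✗ (needs weakening: f unused)
unrestricted ✓ (simply typable at (Str → Int) → Int → Int; W, C, E all held)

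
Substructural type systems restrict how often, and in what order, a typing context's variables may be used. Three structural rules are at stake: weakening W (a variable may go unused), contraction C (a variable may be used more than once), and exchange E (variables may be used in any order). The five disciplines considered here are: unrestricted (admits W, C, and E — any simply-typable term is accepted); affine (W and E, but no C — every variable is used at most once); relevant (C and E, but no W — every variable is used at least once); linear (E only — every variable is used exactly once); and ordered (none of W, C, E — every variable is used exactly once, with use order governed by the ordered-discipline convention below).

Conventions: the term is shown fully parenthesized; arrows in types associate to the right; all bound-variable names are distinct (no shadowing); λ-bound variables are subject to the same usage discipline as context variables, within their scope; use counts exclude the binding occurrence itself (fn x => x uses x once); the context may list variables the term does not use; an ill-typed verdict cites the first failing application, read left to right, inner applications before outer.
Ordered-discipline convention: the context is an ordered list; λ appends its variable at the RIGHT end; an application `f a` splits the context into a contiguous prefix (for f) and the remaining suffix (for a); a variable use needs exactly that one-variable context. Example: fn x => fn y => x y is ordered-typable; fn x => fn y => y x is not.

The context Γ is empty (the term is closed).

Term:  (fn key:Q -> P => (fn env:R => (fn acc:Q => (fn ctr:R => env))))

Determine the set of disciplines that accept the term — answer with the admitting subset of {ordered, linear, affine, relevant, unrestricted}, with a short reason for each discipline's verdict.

admitted in: affine, unrestricted
usage: key (bound)=0, env (bound)=1, acc (bound)=0, ctr (bound)=0
uses in reading order: env
typing: the term checks, with type (Q -> P) -> R -> Q -> R -> R
ordered: ✗, key, acc, ctr left unused
linear: ✗, key, acc, ctr left unused
affine: ✓, no duplicate uses among key, env, acc, ctr
relevant: ✗, key, acc, ctr left unused
unrestricted: ✓, well-typed at (Q -> P) -> R -> Q -> R -> R; no restrictions here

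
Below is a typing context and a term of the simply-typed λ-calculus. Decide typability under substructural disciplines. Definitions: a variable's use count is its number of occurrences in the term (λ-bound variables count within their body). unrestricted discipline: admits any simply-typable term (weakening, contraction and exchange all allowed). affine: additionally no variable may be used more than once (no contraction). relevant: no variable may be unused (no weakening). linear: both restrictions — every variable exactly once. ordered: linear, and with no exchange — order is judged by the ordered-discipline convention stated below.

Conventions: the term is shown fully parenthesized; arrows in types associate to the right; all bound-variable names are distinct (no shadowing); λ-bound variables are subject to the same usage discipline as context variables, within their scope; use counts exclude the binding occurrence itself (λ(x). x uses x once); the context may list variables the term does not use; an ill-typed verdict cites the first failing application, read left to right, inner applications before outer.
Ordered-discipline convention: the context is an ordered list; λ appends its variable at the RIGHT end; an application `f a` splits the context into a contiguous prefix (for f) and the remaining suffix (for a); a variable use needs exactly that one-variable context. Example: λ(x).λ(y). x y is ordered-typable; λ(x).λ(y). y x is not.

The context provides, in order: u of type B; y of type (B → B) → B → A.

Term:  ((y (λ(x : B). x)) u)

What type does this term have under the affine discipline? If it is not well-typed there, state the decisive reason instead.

term : A
counts: u: 1; y: 1; x [bound]: 1
order of uses: y, x, u
typing: ✓ — A
per-discipline verdicts: ordered ✗ | linear ✓ | affine ✓ | relevant ✓ | unrestricted ✓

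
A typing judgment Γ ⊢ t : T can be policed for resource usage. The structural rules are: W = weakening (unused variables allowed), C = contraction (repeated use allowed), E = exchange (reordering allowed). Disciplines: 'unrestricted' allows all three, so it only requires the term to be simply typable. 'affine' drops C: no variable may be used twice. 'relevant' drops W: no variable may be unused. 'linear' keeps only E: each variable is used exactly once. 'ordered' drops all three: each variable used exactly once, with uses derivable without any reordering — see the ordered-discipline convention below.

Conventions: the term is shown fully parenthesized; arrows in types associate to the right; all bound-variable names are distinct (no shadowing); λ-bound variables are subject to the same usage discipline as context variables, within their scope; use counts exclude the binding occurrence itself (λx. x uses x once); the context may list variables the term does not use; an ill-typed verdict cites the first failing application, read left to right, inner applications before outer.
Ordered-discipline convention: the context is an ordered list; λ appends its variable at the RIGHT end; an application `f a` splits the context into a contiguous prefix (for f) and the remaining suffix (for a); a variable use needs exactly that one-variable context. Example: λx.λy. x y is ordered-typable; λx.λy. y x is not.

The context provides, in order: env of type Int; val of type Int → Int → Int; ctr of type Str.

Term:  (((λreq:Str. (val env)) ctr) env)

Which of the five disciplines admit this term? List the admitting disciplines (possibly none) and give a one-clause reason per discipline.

admitted by: unrestricted
variable uses: env ×2; val ×1; ctr ×1; req (bound) ×0
uses in reading order: val, env, ctr, env
typing: well-typed at Int
ordered: ✗, uses contraction: env ×2; req never used (weakening)
linear: ✗, uses contraction: env ×2; req never used (weakening)
affine: ✗, uses contraction: env ×2
relevant: ✗, req never used (weakening)
unrestricted: ✓, typability at Int is all that's needed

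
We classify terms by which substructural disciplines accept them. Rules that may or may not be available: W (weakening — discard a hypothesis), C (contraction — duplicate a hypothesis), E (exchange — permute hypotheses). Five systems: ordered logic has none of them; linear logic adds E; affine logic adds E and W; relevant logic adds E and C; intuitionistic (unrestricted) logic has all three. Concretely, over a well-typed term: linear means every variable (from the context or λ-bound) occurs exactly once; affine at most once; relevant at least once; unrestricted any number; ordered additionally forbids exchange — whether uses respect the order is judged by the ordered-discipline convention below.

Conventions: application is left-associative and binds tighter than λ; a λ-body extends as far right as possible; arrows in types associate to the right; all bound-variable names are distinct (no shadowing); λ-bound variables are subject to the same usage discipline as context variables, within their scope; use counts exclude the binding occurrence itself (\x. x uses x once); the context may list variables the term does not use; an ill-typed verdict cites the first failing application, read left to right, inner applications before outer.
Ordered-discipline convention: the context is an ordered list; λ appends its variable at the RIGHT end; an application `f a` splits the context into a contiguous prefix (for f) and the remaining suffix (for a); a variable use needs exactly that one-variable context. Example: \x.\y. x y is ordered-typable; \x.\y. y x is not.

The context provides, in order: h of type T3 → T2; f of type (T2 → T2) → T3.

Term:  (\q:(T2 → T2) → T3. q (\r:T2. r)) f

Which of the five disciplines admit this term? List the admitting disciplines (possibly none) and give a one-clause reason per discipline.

admitted in: affine, unrestricted
variable uses: h ×0, f ×1, q [bound] ×1, r [bound] ×1
uses in reading order: q, r, f
typing: the term checks, with type T3
ordered ✗ (needs weakening: h unused)
linear ✗ (needs weakening: h unused)
affine ✓ (h, f, q, r: no repeats, contraction unneeded)
relevant ✗ (needs weakening: h unused)
unrestricted ✓ (type-checks (T3) and nothing is barred)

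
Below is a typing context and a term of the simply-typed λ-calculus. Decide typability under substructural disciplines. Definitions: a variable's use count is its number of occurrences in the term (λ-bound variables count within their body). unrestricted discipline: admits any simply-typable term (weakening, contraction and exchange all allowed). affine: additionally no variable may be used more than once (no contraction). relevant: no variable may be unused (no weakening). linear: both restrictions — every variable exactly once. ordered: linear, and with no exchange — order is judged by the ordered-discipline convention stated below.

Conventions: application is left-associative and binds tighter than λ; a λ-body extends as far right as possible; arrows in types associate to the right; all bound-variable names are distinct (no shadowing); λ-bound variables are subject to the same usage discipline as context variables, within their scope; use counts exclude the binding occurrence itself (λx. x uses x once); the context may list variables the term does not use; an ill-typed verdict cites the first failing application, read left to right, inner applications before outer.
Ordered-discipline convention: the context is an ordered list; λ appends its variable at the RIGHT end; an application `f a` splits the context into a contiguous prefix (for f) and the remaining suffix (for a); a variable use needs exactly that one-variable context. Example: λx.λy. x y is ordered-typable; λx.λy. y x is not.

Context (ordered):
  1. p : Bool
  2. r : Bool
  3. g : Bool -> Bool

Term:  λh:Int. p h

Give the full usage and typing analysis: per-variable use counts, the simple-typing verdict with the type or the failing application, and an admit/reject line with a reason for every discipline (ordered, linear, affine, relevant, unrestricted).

variable uses: p: 1, r: 0, g: 0, h (bound): 1
use order (left to right): p, h
typing: ill-typed: non-arrow in function slot: Bool
ordered ✗ (fails simple typing)
linear ✗ (a type mismatch blocks all five)
affine ✗ (the type mismatch rejects it)
relevant ✗ (not simply typable)
unrestricted ✗ (fails simple typing)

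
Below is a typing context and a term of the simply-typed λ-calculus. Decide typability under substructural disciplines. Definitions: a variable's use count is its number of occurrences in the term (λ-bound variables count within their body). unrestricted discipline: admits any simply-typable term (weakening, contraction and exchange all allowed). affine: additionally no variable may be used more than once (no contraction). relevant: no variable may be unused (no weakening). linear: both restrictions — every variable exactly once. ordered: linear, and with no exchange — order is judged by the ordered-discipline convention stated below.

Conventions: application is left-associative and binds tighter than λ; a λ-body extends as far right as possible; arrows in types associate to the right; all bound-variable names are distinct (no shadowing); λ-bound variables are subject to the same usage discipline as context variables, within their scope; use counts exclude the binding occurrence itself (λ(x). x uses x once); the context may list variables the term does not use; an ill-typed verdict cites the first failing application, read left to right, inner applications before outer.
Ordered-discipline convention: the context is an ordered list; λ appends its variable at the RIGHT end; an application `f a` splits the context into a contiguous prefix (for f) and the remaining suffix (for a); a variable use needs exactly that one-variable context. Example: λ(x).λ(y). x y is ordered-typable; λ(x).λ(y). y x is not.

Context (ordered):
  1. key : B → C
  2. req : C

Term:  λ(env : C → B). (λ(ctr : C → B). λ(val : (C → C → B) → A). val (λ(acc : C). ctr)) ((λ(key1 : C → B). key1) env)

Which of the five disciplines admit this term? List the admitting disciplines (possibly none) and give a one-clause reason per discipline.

admitted in: affine, unrestricted
counts: key: 0; req: 0; env [bound]: 1; ctr [bound]: 1; val [bound]: 1; acc [bound]: 0; key1 [bound]: 1
order of uses: val, ctr, key1, env
typing: well-typed at (C → B) → ((C → C → B) → A) → A
ordered ✗ (needs weakening: key, req, acc unused)
linear ✗ (needs weakening: key, req, acc unused)
affine ✓ (no duplicate uses among key, req, env, ctr, val, acc, key1)
relevant ✗ (needs weakening: key, req, acc unused)
unrestricted ✓ (well-typed at (C → B) → ((C → C → B) → A) → A; no restrictions here)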